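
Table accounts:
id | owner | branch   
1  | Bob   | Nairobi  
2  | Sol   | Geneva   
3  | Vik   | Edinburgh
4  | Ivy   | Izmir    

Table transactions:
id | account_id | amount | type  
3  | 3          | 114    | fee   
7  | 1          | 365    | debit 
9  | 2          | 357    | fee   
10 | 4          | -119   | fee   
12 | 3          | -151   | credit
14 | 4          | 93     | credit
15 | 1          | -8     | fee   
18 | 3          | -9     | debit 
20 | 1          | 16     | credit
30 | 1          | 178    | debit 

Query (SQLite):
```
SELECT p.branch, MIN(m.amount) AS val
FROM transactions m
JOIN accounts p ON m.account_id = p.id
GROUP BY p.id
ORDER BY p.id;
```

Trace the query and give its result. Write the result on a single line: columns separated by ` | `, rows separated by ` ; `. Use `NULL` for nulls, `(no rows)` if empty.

Nairobi | -8 ; Geneva | 357 ; Edinburgh | -151 ; Izmir | -119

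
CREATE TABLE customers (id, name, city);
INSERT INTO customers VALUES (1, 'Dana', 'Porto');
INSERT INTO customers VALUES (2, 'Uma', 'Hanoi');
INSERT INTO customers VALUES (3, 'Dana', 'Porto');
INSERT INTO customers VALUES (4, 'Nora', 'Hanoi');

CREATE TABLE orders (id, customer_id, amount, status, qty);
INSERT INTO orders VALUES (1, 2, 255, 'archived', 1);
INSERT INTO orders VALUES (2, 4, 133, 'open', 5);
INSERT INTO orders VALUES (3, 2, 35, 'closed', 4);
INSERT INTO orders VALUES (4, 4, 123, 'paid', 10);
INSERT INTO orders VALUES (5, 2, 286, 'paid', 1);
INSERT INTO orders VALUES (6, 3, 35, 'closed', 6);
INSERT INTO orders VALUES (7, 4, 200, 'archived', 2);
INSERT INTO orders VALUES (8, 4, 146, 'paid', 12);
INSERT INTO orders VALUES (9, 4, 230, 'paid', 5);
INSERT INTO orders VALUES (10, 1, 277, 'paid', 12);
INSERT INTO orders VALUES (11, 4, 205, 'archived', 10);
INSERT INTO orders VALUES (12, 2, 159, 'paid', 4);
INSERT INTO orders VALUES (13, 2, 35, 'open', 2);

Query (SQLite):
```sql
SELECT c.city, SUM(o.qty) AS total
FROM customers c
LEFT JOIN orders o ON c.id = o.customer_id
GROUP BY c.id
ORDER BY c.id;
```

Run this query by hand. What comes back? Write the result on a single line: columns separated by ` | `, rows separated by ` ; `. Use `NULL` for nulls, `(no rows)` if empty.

Porto | 12 ; Hanoi | 12 ; Porto | 6 ; Hanoi | 44

LEFT JOIN keeps every customers row; unmatched ones get NULL for orders columns.
Group by customers.id and compute SUM(o.qty). SUM over an all-NULL group is NULL.
  1: ids {10} → SUM(o.qty)=12
  2: ids {1, 3, 5, 12, 13} → SUM(o.qty)=12
  3: ids {6} → SUM(o.qty)=6
  4: ids {2, 4, 7, 8, 9, 11} → SUM(o.qty)=44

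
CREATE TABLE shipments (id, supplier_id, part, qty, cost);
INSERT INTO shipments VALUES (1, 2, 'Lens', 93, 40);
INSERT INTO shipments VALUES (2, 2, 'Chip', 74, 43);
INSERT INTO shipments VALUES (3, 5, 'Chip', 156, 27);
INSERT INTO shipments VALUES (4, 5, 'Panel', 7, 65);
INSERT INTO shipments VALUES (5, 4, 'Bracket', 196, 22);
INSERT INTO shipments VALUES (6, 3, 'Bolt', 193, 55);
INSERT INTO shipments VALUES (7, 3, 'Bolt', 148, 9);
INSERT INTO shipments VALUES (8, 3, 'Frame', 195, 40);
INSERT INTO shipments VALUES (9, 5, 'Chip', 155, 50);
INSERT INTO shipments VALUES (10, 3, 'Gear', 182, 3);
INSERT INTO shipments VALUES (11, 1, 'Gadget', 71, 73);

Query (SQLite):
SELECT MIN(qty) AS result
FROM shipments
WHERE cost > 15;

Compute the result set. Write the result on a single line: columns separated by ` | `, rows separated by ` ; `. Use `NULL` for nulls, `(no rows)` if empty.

7

Rows where cost > 15 → qty values: [93, 74, 156, 7, 196, 193, 195, 155, 71].
MIN of non-NULL values = 7.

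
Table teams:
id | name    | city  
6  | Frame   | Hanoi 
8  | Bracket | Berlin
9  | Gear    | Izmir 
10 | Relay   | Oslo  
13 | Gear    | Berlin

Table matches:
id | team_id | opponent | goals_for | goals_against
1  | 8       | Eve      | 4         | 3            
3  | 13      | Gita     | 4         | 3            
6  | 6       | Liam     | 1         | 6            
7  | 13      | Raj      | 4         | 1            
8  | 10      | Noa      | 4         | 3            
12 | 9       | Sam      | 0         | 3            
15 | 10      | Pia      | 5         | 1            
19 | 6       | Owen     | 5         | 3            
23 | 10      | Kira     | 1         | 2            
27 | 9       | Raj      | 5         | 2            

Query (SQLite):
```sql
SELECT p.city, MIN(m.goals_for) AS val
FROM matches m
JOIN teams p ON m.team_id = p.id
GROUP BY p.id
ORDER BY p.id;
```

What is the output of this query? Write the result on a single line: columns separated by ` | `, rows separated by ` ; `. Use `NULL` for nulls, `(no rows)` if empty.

Join each matches row to its teams via team_id.
Group joined rows by teams.id; compute MIN(m.goals_for) per group.
  6: ids {6, 19} → MIN(m.goals_for)=1
  8: ids {1} → MIN(m.goals_for)=4
  9: ids {12, 27} → MIN(m.goals_for)=0
  10: ids {8, 15, 23} → MIN(m.goals_for)=1
  13: ids {3, 7} → MIN(m.goals_for)=4

Hanoi | 1 ; Berlin | 4 ; Izmir | 0 ; Oslo | 1 ; Berlin | 4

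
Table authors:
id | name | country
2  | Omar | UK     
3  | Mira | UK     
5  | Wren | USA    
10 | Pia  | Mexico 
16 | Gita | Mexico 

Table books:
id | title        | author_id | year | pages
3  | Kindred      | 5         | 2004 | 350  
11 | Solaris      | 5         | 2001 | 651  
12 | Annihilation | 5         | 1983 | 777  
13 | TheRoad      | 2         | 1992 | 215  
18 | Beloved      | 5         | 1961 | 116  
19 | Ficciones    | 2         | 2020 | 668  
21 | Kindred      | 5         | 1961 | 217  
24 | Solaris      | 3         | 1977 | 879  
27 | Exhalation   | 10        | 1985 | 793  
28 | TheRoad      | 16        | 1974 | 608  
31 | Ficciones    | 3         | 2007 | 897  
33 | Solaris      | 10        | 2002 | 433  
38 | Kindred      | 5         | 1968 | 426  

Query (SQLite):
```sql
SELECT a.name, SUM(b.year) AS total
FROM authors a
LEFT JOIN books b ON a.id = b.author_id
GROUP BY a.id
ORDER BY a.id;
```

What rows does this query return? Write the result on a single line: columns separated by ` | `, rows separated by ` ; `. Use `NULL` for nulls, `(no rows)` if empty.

Omar | 4012 ; Mira | 3984 ; Wren | 11878 ; Pia | 3987 ; Gita | 1974

LEFT JOIN keeps every authors row; unmatched ones get NULL for books columns.
Group by authors.id and compute SUM(b.year). SUM over an all-NULL group is NULL.
  2: ids {13, 19} → SUM(b.year)=4012
  3: ids {24, 31} → SUM(b.year)=3984
  5: ids {3, 11, 12, 18, 21, 38} → SUM(b.year)=11878
  10: ids {27, 33} → SUM(b.year)=3987
  16: ids {28} → SUM(b.year)=1974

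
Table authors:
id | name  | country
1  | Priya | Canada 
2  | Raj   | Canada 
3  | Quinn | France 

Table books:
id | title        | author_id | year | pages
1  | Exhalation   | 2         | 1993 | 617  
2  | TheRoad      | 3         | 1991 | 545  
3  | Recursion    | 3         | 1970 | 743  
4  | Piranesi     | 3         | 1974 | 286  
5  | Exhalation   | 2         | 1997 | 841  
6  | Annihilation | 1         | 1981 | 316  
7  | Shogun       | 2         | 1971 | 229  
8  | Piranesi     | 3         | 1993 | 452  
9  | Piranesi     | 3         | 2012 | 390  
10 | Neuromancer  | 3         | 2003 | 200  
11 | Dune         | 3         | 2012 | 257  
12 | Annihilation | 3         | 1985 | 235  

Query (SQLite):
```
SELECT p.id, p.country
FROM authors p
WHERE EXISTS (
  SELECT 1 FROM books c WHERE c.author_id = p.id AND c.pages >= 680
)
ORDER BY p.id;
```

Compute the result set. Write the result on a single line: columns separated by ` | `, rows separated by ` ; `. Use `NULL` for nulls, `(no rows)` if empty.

2 | Canada ; 3 | France

For each authors row, check whether any books with matching author_id has pages >= 680.
Keep rows where that is true.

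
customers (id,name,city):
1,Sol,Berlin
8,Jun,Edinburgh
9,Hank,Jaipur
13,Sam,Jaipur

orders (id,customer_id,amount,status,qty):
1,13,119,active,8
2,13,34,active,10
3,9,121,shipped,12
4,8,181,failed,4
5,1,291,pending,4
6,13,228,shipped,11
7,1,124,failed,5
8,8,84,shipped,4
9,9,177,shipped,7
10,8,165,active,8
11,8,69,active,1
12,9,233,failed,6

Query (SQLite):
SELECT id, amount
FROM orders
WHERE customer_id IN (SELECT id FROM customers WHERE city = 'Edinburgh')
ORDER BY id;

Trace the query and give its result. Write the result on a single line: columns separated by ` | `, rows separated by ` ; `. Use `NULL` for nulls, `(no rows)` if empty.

4 | 181 ; 8 | 84 ; 10 | 165 ; 11 | 69

Inner query: customers.id where city = 'Edinburgh'.
Outer: keep orders rows whose customer_id is in that set.
Inner query → {8}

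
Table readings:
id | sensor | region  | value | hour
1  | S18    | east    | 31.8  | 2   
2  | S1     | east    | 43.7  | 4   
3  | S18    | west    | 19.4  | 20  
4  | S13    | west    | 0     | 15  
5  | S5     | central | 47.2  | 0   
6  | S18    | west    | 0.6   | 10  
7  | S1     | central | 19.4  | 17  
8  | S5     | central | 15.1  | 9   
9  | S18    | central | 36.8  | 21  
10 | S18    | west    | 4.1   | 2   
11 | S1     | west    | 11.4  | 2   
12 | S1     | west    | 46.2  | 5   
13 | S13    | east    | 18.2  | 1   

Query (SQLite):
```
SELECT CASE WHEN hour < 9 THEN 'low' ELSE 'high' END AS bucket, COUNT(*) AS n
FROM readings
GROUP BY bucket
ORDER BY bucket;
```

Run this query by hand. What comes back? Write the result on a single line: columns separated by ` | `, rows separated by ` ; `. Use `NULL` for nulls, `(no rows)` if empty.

high | 6 ; low | 7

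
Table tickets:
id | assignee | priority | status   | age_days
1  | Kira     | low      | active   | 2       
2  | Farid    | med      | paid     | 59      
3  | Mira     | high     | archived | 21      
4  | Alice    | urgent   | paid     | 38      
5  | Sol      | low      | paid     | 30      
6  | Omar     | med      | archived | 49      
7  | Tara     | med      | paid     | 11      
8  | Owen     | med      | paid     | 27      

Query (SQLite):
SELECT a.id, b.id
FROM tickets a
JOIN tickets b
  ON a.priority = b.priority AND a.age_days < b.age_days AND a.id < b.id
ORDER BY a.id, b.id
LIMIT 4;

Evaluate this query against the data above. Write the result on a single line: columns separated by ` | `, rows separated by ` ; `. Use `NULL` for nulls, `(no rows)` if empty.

Pairs (a,b) with same priority, a.age_days < b.age_days, a.id < b.id.
priority groups: high:{3} low:{1,5} med:{2,6,7,8} urgent:{4}
Ordered by (a.id, b.id); first 4.

1 | 5 ; 7 | 8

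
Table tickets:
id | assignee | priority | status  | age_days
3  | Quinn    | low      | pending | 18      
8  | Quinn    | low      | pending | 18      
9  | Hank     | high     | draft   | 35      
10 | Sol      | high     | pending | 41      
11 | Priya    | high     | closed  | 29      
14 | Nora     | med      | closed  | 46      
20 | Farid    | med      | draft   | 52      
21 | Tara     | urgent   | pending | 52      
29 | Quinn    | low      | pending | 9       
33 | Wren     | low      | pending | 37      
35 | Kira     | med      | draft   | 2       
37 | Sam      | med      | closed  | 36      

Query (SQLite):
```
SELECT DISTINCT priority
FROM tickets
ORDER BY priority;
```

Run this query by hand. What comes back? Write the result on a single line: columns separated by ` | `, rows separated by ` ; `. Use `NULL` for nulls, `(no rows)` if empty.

high ; low ; med ; urgent

Collect distinct priority values from tickets.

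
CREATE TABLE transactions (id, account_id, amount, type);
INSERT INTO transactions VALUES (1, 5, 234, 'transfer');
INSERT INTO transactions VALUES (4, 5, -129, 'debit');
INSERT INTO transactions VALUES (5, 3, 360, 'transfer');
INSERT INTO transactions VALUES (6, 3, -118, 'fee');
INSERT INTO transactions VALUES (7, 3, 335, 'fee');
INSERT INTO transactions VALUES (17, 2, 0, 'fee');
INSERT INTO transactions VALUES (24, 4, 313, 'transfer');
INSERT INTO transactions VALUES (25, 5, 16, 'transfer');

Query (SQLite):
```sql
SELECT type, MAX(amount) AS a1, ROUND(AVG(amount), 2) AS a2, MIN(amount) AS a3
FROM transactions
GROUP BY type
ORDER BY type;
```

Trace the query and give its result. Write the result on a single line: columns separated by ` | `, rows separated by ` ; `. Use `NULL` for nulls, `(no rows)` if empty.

Group transactions by type.
Per group compute: MAX(amount), ROUND(AVG(amount), 2), MIN(amount).
  debit: ids {4} → MAX(amount)=-129, ROUND(AVG(amount), 2)=-129, MIN(amount)=-129
  fee: ids {6, 7, 17} → MAX(amount)=335, ROUND(AVG(amount), 2)=72.33, MIN(amount)=-118
  transfer: ids {1, 5, 24, 25} → MAX(amount)=360, ROUND(AVG(amount), 2)=230.75, MIN(amount)=16

debit | -129 | -129 | -129 ; fee | 335 | 72.33 | -118 ; transfer | 360 | 230.75 | 16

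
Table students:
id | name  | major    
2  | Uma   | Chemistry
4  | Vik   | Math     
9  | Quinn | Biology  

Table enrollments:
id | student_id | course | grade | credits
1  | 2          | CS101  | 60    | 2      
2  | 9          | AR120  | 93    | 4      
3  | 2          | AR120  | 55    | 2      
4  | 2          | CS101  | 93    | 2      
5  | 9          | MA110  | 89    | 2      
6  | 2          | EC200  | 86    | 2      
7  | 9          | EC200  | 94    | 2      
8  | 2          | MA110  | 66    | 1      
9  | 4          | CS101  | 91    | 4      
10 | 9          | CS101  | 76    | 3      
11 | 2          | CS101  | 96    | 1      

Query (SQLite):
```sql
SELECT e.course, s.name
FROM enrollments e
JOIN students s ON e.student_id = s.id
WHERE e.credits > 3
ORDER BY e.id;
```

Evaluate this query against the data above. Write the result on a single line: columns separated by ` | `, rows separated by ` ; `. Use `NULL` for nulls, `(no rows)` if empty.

Each enrollments row matches the students row where student_id = students.id.
Then keep rows with e.credits > 3.

AR120 | Quinn ; CS101 | Vik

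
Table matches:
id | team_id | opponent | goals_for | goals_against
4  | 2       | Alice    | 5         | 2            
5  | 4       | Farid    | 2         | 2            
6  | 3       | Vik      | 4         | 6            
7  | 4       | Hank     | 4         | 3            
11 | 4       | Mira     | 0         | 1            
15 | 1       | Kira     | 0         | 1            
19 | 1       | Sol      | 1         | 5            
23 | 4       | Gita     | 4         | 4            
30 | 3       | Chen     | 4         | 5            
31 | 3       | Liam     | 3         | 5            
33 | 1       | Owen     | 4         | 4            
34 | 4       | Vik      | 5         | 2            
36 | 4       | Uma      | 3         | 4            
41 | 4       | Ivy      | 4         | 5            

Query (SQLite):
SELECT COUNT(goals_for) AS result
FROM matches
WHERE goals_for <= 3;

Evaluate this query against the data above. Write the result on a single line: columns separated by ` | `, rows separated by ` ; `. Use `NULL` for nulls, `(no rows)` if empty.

Rows where goals_for <= 3 → goals_for values: [2, 0, 0, 1, 3, 3].
COUNT(goals_for) counts non-NULL values → 6.

6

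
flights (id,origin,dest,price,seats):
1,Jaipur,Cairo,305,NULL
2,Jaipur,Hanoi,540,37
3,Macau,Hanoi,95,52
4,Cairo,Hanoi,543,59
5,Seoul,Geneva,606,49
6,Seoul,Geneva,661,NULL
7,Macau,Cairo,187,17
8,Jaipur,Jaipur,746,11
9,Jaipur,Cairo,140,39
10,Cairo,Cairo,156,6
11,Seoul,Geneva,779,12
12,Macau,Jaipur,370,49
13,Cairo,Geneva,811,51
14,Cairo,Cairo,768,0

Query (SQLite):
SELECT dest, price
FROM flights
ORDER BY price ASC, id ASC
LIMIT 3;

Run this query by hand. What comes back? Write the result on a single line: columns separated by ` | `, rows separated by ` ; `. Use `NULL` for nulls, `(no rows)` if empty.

Hanoi | 95 ; Cairo | 140 ; Cairo | 156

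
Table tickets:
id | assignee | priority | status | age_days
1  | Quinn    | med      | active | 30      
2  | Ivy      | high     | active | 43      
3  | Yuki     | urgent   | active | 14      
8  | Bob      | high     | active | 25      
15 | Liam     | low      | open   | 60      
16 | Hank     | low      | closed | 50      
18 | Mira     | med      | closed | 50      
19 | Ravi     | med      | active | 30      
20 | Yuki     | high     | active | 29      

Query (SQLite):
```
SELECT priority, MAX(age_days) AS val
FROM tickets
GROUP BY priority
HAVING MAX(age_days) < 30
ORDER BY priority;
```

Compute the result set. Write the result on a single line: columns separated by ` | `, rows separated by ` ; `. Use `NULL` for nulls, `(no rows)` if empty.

urgent | 14

Partition tickets by priority; compute MAX(age_days) within each group.
HAVING: keep groups where MAX(age_days) < 30.
  high: ids {2, 8, 20} → MAX(age_days)=43
  low: ids {15, 16} → MAX(age_days)=60
  med: ids {1, 18, 19} → MAX(age_days)=50
  urgent: ids {3} → MAX(age_days)=14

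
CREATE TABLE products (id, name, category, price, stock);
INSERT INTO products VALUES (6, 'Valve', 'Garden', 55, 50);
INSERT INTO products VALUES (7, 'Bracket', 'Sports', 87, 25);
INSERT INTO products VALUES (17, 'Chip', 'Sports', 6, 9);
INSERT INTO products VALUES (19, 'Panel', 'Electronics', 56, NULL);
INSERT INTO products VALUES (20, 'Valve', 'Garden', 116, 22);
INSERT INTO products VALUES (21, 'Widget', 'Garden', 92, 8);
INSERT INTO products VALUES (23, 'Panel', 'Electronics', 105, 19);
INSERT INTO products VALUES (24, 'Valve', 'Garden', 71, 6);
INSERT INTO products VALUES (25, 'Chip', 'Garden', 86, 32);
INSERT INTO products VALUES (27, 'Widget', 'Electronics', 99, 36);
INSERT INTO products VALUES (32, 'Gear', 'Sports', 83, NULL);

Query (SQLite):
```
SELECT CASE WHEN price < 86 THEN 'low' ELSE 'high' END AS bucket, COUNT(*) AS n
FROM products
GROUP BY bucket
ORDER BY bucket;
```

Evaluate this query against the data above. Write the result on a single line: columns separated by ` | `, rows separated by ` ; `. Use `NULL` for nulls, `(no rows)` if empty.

high | 6 ; low | 5

Bucket rows by price < 86 → 'low' else 'high'; count each bucket.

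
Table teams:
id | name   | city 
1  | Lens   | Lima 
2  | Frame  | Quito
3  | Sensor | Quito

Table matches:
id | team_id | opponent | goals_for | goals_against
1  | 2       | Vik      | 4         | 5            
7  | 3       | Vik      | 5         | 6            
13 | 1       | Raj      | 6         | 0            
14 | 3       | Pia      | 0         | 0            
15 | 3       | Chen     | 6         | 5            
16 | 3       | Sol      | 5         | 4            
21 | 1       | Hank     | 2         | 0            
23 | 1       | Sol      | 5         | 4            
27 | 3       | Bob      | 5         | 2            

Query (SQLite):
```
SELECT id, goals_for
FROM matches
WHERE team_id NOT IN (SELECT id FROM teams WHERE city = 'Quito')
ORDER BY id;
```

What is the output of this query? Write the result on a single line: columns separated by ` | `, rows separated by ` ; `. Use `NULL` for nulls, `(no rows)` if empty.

Inner query: teams.id where city = 'Quito'.
Outer: keep matches rows whose team_id is not in that set.
Inner query → {2, 3}

13 | 6 ; 21 | 2 ; 23 | 5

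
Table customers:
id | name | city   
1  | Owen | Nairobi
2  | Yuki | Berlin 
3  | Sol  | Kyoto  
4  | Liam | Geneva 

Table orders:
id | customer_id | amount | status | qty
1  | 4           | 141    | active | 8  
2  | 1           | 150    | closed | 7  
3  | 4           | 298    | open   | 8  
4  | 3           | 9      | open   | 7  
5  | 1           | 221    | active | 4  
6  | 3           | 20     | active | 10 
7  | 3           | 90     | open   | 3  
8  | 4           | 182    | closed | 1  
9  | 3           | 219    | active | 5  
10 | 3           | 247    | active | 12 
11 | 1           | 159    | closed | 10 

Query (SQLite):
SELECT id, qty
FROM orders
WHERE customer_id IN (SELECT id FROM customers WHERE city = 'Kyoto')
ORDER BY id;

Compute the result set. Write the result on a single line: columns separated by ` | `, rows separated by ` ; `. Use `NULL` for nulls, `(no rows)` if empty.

4 | 7 ; 6 | 10 ; 7 | 3 ; 9 | 5 ; 10 | 12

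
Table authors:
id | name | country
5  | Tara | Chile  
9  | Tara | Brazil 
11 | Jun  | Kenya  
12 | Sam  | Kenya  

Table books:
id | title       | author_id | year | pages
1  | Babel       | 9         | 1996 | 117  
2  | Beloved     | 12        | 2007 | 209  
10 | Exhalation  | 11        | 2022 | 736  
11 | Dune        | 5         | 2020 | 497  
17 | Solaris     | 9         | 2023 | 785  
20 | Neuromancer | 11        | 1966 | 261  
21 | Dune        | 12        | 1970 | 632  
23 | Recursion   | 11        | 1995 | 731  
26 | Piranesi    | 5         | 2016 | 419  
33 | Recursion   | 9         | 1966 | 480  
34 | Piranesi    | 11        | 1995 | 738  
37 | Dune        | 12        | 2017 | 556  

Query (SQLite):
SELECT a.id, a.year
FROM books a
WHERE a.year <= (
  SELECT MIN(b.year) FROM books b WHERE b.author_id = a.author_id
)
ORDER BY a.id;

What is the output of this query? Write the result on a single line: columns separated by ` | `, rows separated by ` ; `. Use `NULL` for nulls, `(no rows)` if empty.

For each books row a, compute MIN(year) over rows sharing a.author_id.
Keep row a if a.year <= that per-group MIN.
  author_id=5: MIN(year) = 2016
  author_id=9: MIN(year) = 1966
  author_id=11: MIN(year) = 1966
  author_id=12: MIN(year) = 1970

20 | 1966 ; 21 | 1970 ; 26 | 2016 ; 33 | 1966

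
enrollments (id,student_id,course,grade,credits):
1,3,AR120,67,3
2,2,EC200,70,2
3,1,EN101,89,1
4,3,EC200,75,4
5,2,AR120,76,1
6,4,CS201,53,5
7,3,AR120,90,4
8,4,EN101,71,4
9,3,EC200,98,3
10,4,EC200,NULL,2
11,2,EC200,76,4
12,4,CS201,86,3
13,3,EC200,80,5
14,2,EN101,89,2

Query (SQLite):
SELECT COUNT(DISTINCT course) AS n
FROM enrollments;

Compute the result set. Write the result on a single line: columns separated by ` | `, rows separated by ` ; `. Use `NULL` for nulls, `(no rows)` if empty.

Count distinct non-NULL course values.

4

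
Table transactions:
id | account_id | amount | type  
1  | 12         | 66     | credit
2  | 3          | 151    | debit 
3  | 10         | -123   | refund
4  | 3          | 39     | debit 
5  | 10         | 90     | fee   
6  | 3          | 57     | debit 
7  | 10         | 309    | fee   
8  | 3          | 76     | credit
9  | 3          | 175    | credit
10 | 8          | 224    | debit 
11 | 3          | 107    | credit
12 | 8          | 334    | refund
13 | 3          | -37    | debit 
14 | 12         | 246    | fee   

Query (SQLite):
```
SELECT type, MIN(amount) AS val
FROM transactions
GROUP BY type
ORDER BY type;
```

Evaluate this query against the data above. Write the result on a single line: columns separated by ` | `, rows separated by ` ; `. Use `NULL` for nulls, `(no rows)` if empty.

credit | 66 ; debit | -37 ; fee | 90 ; refund | -123

Partition transactions by type; compute MIN(amount) within each group.
  credit: ids {1, 8, 9, 11} → MIN(amount)=66
  debit: ids {2, 4, 6, 10, 13} → MIN(amount)=-37
  fee: ids {5, 7, 14} → MIN(amount)=90
  refund: ids {3, 12} → MIN(amount)=-123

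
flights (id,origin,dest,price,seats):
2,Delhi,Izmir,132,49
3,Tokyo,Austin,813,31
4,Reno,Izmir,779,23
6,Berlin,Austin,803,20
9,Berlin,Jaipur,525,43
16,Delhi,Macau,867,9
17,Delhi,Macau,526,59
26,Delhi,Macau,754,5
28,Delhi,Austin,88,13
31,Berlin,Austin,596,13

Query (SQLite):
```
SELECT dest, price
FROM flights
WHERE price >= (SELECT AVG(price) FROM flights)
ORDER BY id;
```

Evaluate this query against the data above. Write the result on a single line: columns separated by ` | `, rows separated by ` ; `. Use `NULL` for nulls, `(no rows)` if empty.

Scalar subquery: AVG(price) over all flights rows = 588.3.
Keep rows where price >= that value.

Austin | 813 ; Izmir | 779 ; Austin | 803 ; Macau | 867 ; Macau | 754 ; Austin | 596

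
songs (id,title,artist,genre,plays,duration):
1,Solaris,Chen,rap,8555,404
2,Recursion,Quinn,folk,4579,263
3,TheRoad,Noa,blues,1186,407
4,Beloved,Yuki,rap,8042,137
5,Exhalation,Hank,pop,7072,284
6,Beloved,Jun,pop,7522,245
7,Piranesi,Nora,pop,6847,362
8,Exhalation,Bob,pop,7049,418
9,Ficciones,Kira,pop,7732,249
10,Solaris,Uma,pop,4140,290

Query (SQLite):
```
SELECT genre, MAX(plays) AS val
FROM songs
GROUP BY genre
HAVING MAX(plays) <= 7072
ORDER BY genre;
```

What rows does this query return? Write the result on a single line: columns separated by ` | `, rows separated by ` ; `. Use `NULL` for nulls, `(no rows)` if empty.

blues | 1186 ; folk | 4579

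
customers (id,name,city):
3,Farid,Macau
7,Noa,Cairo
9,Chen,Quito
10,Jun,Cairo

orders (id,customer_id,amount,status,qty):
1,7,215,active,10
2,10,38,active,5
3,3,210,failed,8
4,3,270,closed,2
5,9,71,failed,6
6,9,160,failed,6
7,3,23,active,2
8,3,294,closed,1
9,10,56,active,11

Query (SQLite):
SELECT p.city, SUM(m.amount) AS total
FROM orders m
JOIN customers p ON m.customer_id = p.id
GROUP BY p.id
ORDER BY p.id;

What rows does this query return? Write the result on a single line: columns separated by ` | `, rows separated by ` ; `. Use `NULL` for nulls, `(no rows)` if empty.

Join each orders row to its customers via customer_id.
Group joined rows by customers.id; compute SUM(m.amount) per group.
  3: ids {3, 4, 7, 8} → SUM(m.amount)=797
  7: ids {1} → SUM(m.amount)=215
  9: ids {5, 6} → SUM(m.amount)=231
  10: ids {2, 9} → SUM(m.amount)=94

Macau | 797 ; Cairo | 215 ; Quito | 231 ; Cairo | 94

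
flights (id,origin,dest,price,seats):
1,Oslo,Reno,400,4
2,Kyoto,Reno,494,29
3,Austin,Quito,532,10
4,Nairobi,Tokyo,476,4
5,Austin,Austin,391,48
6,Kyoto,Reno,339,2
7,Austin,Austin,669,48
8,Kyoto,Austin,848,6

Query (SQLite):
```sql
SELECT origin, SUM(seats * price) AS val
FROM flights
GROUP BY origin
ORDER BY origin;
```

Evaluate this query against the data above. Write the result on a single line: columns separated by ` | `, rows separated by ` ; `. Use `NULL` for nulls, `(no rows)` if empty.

For each row compute seats * price.
Group by origin; take SUM of the expression per group.
  Austin: ids {3, 5, 7} → SUM(seats * price)=56200
  Kyoto: ids {2, 6, 8} → SUM(seats * price)=20092
  Nairobi: ids {4} → SUM(seats * price)=1904
  Oslo: ids {1} → SUM(seats * price)=1600

Austin | 56200 ; Kyoto | 20092 ; Nairobi | 1904 ; Oslo | 1600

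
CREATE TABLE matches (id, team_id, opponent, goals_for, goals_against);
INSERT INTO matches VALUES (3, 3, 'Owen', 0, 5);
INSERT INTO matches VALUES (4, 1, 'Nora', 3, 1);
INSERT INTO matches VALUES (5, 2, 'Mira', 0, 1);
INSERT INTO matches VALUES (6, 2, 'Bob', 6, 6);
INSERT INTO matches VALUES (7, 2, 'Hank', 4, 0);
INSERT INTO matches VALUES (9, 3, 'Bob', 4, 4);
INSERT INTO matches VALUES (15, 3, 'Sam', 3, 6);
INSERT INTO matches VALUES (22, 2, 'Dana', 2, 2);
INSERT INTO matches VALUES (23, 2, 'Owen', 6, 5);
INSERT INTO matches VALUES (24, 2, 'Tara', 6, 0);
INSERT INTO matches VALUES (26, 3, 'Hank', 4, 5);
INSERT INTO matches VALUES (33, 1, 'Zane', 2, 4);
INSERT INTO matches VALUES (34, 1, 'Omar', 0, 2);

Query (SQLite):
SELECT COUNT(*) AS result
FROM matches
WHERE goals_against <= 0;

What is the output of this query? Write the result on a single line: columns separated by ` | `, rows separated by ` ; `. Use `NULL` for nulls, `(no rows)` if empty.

2

Rows where goals_against <= 0 → goals_against values: [0, 0].
COUNT(*) counts rows → 2.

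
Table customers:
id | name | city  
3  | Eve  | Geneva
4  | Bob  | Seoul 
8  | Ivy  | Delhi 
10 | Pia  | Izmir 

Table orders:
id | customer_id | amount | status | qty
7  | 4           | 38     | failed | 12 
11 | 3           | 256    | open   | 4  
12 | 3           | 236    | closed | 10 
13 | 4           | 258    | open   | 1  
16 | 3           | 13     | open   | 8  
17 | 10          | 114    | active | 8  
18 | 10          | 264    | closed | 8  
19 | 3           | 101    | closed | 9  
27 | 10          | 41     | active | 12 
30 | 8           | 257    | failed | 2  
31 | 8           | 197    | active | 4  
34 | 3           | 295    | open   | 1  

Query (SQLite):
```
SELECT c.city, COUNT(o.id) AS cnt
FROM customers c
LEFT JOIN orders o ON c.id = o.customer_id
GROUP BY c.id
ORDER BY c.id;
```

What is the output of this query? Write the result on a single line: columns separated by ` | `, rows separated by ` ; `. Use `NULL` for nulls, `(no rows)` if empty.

Geneva | 5 ; Seoul | 2 ; Delhi | 2 ; Izmir | 3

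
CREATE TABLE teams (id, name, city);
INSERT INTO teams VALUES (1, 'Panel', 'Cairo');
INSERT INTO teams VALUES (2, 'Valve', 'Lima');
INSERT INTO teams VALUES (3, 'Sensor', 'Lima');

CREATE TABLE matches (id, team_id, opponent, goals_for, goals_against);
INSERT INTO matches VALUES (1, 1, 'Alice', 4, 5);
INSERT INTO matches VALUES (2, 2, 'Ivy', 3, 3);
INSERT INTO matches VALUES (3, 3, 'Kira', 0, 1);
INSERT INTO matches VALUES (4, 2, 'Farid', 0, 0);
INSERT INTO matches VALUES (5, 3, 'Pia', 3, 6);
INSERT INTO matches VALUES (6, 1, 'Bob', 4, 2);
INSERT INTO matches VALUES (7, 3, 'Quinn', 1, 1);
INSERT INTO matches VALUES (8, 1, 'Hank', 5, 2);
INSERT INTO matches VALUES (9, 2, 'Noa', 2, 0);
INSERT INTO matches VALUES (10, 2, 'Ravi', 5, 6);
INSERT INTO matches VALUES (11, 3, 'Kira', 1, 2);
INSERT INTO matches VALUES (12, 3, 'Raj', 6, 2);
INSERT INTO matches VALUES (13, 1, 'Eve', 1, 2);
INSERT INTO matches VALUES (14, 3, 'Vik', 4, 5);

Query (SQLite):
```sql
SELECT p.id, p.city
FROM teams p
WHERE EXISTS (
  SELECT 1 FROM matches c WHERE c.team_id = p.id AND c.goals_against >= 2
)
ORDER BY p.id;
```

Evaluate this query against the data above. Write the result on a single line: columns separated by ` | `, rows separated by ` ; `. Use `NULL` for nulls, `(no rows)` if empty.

For each teams row, check whether any matches with matching team_id has goals_against >= 2.
Keep rows where that is true.

1 | Cairo ; 2 | Lima ; 3 | Lima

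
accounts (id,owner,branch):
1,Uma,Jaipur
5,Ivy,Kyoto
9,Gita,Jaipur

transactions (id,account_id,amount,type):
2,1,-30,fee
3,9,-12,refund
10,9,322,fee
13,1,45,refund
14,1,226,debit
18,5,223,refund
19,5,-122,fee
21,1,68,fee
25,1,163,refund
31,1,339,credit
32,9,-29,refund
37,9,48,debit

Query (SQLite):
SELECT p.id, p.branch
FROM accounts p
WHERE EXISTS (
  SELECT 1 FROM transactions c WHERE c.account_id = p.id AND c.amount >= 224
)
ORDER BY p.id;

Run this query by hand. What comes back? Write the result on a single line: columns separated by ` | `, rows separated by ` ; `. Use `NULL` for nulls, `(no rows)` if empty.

1 | Jaipur ; 9 | Jaipur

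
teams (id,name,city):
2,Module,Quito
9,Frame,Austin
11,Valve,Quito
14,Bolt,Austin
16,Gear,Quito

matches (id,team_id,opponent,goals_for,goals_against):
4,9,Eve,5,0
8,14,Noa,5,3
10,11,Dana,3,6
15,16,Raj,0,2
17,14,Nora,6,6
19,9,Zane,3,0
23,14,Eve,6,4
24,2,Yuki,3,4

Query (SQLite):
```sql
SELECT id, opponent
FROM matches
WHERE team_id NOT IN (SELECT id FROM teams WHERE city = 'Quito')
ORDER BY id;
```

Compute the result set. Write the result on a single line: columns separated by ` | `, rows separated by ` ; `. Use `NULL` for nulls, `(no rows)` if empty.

4 | Eve ; 8 | Noa ; 17 | Nora ; 19 | Zane ; 23 | Eve

Inner query: teams.id where city = 'Quito'.
Outer: keep matches rows whose team_id is not in that set.
Inner query → {2, 11, 16}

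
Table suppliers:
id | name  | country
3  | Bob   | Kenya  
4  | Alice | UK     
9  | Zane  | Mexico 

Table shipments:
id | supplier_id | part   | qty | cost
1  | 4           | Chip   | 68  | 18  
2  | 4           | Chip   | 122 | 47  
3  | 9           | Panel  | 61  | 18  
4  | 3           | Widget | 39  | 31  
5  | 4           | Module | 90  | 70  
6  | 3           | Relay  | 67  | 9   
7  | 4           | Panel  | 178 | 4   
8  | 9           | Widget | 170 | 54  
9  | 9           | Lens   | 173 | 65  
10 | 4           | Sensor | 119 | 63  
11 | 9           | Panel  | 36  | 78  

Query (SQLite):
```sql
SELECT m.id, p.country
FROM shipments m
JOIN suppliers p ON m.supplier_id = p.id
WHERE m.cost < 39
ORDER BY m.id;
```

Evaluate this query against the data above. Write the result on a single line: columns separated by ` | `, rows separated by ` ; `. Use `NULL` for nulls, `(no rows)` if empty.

1 | UK ; 3 | Mexico ; 4 | Kenya ; 6 | Kenya ; 7 | UK

Each shipments row matches the suppliers row where supplier_id = suppliers.id.
Then keep rows with m.cost < 39.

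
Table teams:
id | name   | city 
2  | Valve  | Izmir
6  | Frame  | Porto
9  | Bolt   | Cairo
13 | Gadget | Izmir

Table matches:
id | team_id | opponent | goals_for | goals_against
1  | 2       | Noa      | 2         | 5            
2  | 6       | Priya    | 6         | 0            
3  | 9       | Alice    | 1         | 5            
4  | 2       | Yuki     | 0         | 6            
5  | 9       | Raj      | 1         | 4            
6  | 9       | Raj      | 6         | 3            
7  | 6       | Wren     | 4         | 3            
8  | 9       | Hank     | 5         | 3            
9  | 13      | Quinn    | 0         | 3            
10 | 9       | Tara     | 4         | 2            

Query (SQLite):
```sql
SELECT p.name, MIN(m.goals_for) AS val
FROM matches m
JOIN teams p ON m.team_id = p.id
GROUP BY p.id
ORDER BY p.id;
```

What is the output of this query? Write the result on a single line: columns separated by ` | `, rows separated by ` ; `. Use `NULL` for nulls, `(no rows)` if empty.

Join each matches row to its teams via team_id.
Group joined rows by teams.id; compute MIN(m.goals_for) per group.
  2: ids {1, 4} → MIN(m.goals_for)=0
  6: ids {2, 7} → MIN(m.goals_for)=4
  9: ids {3, 5, 6, 8, 10} → MIN(m.goals_for)=1
  13: ids {9} → MIN(m.goals_for)=0

Valve | 0 ; Frame | 4 ; Bolt | 1 ; Gadget | 0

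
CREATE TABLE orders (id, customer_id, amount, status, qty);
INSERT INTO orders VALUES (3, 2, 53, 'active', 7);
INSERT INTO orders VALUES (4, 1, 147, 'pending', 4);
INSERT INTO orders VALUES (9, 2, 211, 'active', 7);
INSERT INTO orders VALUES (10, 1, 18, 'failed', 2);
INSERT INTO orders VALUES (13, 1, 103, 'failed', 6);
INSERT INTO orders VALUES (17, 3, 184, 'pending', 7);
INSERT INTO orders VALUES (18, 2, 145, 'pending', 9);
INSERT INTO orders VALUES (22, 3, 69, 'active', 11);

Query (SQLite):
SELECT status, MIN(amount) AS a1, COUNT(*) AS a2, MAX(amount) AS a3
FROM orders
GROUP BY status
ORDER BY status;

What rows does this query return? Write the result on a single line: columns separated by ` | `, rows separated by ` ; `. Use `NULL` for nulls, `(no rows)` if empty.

active | 53 | 3 | 211 ; failed | 18 | 2 | 103 ; pending | 145 | 3 | 184

Group orders by status.
Per group compute: MIN(amount), COUNT(*), MAX(amount).
  active: ids {3, 9, 22} → MIN(amount)=53, COUNT(*)=3, MAX(amount)=211
  failed: ids {10, 13} → MIN(amount)=18, COUNT(*)=2, MAX(amount)=103
  pending: ids {4, 17, 18} → MIN(amount)=145, COUNT(*)=3, MAX(amount)=184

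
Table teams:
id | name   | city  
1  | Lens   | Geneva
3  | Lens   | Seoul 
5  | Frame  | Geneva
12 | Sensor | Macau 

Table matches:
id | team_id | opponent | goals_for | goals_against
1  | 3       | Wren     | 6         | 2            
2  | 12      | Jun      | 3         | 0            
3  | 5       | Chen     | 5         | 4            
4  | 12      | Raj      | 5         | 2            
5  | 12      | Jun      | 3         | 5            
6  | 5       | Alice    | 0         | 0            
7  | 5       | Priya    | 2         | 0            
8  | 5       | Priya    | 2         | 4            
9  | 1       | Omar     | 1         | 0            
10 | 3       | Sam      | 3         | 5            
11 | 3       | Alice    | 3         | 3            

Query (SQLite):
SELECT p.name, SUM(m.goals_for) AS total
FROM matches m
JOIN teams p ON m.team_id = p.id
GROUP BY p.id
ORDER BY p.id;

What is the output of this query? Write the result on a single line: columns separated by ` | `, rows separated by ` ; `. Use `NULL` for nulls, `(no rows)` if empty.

Join each matches row to its teams via team_id.
Group joined rows by teams.id; compute SUM(m.goals_for) per group.
  1: ids {9} → SUM(m.goals_for)=1
  3: ids {1, 10, 11} → SUM(m.goals_for)=12
  5: ids {3, 6, 7, 8} → SUM(m.goals_for)=9
  12: ids {2, 4, 5} → SUM(m.goals_for)=11

Lens | 1 ; Lens | 12 ; Frame | 9 ; Sensor | 11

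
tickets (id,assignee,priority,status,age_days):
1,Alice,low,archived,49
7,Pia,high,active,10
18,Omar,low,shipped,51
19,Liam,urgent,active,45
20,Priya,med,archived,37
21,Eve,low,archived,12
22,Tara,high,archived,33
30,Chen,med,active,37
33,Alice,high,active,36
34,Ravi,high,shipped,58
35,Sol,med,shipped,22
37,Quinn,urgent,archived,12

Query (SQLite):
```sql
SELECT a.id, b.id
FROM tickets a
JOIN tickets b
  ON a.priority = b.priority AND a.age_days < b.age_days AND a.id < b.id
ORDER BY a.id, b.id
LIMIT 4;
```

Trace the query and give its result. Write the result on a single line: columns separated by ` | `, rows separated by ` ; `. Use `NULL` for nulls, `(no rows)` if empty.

1 | 18 ; 7 | 22 ; 7 | 33 ; 7 | 34

Pairs (a,b) with same priority, a.age_days < b.age_days, a.id < b.id.
priority groups: high:{7,22,33,34} low:{1,18,21} med:{20,30,35} urgent:{19,37}
Ordered by (a.id, b.id); first 4.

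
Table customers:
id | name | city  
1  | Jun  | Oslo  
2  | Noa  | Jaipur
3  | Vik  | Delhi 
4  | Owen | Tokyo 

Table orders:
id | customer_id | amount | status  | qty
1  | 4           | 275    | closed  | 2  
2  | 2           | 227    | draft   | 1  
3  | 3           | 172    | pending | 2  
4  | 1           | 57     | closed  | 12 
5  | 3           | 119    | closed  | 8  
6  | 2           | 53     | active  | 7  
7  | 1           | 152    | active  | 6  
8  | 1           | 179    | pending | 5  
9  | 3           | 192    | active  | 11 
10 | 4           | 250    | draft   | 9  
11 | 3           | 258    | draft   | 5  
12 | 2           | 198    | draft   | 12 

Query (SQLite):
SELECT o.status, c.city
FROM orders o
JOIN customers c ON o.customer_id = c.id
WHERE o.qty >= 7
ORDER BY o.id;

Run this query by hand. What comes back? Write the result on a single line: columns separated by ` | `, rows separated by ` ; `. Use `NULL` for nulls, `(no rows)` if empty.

closed | Oslo ; closed | Delhi ; active | Jaipur ; active | Delhi ; draft | Tokyo ; draft | Jaipur

Each orders row matches the customers row where customer_id = customers.id.
Then keep rows with o.qty >= 7.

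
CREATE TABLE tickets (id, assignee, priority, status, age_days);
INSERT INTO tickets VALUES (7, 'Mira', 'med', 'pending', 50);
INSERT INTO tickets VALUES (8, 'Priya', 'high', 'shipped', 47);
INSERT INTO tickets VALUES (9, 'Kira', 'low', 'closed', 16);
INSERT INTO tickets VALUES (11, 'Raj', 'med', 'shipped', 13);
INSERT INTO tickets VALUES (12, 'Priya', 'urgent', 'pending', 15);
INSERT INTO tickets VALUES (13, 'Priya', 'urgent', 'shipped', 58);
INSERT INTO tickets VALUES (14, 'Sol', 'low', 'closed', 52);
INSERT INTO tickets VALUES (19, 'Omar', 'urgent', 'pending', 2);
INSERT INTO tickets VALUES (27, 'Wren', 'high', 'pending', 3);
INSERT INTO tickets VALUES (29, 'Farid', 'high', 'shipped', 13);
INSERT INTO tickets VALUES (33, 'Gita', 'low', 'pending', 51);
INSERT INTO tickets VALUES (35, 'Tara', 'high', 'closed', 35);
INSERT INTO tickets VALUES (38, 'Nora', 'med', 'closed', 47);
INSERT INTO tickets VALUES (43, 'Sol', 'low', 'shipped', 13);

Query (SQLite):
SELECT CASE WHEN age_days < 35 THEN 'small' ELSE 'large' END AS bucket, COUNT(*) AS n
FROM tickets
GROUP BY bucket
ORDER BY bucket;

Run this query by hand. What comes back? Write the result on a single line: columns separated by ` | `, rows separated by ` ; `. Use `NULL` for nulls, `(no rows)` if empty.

Bucket rows by age_days < 35 → 'small' else 'large'; count each bucket.

large | 7 ; small | 7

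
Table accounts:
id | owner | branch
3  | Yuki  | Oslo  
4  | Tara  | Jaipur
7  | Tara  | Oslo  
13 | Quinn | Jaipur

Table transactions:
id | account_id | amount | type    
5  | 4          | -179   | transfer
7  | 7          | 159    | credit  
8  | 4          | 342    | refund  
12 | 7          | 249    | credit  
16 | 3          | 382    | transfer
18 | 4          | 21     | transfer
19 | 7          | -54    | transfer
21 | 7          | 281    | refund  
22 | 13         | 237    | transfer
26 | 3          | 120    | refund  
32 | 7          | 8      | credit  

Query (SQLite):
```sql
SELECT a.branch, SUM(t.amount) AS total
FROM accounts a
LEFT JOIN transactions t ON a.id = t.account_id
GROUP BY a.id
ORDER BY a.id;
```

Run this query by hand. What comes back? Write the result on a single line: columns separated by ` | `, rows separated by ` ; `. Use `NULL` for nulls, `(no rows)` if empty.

Oslo | 502 ; Jaipur | 184 ; Oslo | 643 ; Jaipur | 237

LEFT JOIN keeps every accounts row; unmatched ones get NULL for transactions columns.
Group by accounts.id and compute SUM(t.amount). SUM over an all-NULL group is NULL.
  3: ids {16, 26} → SUM(t.amount)=502
  4: ids {5, 8, 18} → SUM(t.amount)=184
  7: ids {7, 12, 19, 21, 32} → SUM(t.amount)=643
  13: ids {22} → SUM(t.amount)=237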